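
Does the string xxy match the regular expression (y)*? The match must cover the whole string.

xxy cannot be split into zero or more pieces each matching y.

no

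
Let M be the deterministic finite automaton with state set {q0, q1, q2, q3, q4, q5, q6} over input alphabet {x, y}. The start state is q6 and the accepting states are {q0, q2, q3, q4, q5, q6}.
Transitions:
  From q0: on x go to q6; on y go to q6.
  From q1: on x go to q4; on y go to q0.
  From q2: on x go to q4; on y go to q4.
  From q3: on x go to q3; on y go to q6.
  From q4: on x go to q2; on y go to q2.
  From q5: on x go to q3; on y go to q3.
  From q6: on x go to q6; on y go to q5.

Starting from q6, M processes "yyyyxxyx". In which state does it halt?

q6

q6 --y--> q5
q5 --y--> q3
q3 --y--> q6
q6 --y--> q5
q5 --x--> q3
q3 --x--> q3
q3 --y--> q6
q6 --x--> q6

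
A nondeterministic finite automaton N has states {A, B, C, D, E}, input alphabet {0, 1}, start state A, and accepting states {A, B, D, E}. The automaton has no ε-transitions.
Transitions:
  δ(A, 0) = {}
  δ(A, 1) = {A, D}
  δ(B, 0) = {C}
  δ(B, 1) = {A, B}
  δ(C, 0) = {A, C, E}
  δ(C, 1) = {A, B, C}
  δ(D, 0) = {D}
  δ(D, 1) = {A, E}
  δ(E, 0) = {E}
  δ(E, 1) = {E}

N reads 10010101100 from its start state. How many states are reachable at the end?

1

Start: {A}
read 1: {A, D}
read 0: {D}
read 0: {D}
read 1: {A, E}
read 0: {E}
read 1: {E}
read 0: {E}
read 1: {E}
read 1: {E}
read 0: {E}
read 0: {E}
Final reachable set {E} has 1 state.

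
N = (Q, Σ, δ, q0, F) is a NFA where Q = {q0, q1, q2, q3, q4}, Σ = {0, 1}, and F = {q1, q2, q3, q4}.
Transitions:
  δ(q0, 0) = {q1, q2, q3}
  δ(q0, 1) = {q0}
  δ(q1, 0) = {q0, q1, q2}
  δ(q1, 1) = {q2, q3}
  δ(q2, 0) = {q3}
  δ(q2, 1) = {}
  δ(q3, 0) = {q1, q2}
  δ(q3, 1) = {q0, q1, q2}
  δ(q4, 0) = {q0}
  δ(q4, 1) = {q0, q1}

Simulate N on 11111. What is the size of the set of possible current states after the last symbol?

Start: {q0}
read 1: {q0}
read 1: {q0}
read 1: {q0}
read 1: {q0}
read 1: {q0}
Final reachable set {q0} has 1 state.

1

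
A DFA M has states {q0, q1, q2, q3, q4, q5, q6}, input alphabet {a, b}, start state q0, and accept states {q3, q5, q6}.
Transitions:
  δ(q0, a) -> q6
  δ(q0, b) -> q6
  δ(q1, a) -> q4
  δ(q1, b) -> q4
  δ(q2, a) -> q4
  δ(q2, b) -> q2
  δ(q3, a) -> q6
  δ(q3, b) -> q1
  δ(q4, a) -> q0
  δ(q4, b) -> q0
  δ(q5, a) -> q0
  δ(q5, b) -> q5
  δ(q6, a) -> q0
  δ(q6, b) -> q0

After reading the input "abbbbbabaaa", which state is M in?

q0 --a--> q6
q6 --b--> q0
q0 --b--> q6
q6 --b--> q0
q0 --b--> q6
q6 --b--> q0
q0 --a--> q6
q6 --b--> q0
q0 --a--> q6
q6 --a--> q0
q0 --a--> q6

q6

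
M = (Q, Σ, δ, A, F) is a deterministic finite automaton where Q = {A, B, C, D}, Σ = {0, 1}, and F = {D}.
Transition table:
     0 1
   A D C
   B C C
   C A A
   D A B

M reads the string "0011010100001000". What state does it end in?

A --0--> D
D --0--> A
A --1--> C
C --1--> A
A --0--> D
D --1--> B
B --0--> C
C --1--> A
A --0--> D
D --0--> A
A --0--> D
D --0--> A
A --1--> C
C --0--> A
A --0--> D
D --0--> A

A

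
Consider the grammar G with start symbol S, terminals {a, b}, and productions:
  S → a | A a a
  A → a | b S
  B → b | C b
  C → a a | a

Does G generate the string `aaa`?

yes

S ⇒ Aaa ⇒ aaa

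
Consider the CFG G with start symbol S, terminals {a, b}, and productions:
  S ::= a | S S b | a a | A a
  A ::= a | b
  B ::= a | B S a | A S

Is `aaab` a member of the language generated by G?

S ⇒ SSb ⇒ aSb ⇒ aAab ⇒ aaab

yes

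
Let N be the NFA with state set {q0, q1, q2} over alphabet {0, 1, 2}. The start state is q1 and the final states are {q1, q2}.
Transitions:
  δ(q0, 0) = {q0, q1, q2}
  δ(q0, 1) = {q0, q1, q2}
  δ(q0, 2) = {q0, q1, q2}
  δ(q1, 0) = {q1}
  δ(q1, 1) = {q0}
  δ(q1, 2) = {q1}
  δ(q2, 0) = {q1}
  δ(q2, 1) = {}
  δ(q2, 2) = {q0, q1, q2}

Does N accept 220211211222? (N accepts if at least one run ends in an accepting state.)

accepted

Start: {q1}
read 2: {q1}
read 2: {q1}
read 0: {q1}
read 2: {q1}
read 1: {q0}
read 1: {q0, q1, q2}
read 2: {q0, q1, q2}
read 1: {q0, q1, q2}
read 1: {q0, q1, q2}
read 2: {q0, q1, q2}
read 2: {q0, q1, q2}
read 2: {q0, q1, q2}
Reachable ∩ accepting = {q1, q2} — nonempty.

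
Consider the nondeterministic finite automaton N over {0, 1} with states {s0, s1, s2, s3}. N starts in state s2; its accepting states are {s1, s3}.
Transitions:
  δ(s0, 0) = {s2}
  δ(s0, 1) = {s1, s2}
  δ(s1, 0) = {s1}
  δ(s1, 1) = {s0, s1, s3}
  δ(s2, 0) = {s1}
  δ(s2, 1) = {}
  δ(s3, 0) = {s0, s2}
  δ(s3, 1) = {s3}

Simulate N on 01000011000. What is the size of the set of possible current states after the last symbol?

1

Start: {s2}
read 0: {s1}
read 1: {s0, s1, s3}
read 0: {s0, s1, s2}
read 0: {s1, s2}
read 0: {s1}
read 0: {s1}
read 1: {s0, s1, s3}
read 1: {s0, s1, s2, s3}
read 0: {s0, s1, s2}
read 0: {s1, s2}
read 0: {s1}
Final reachable set {s1} has 1 state.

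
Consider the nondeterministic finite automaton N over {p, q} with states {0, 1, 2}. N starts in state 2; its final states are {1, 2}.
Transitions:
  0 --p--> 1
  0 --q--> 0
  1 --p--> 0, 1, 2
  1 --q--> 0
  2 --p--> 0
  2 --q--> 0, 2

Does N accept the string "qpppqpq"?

rejected

Start: {2}
read q: {0, 2}
read p: {0, 1}
read p: {0, 1, 2}
read p: {0, 1, 2}
read q: {0, 2}
read p: {0, 1}
read q: {0}
Reachable ∩ accepting = {} — empty.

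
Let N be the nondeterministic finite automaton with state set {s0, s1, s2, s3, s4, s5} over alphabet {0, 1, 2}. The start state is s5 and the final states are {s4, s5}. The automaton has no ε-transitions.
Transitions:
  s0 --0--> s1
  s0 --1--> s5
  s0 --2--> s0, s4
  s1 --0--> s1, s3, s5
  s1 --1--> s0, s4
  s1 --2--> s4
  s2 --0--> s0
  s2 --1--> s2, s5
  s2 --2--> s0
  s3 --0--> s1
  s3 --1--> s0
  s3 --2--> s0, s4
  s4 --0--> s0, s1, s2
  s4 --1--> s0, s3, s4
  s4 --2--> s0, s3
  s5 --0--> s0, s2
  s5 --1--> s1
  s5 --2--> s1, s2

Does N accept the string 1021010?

Start: {s5}
read 1: {s1}
read 0: {s1, s3, s5}
read 2: {s0, s1, s2, s4}
read 1: {s0, s2, s3, s4, s5}
read 0: {s0, s1, s2}
read 1: {s0, s2, s4, s5}
read 0: {s0, s1, s2}
Reachable ∩ accepting = {} — empty.

rejected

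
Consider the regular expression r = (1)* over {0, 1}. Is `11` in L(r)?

yes

Split into 2 pieces 1 · 1; each matches 1.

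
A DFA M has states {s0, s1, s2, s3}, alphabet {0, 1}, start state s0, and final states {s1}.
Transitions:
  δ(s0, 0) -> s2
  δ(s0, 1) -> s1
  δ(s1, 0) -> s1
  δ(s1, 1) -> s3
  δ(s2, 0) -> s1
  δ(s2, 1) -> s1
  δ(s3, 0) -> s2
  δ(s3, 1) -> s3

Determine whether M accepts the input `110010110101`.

rejected

s0 --1--> s1
s1 --1--> s3
s3 --0--> s2
s2 --0--> s1
s1 --1--> s3
s3 --0--> s2
s2 --1--> s1
s1 --1--> s3
s3 --0--> s2
s2 --1--> s1
s1 --0--> s1
s1 --1--> s3
End in state s3, which is not an accepting state.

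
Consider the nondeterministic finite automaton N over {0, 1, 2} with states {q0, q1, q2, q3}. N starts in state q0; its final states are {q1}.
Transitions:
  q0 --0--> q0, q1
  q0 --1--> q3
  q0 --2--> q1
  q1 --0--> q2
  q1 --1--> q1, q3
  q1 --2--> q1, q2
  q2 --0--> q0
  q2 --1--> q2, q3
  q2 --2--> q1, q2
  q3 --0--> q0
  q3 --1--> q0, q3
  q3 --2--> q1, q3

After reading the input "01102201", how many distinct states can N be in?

2

Start: {q0}
read 0: {q0, q1}
read 1: {q1, q3}
read 1: {q0, q1, q3}
read 0: {q0, q1, q2}
read 2: {q1, q2}
read 2: {q1, q2}
read 0: {q0, q2}
read 1: {q2, q3}
Final reachable set {q2, q3} has 2 states.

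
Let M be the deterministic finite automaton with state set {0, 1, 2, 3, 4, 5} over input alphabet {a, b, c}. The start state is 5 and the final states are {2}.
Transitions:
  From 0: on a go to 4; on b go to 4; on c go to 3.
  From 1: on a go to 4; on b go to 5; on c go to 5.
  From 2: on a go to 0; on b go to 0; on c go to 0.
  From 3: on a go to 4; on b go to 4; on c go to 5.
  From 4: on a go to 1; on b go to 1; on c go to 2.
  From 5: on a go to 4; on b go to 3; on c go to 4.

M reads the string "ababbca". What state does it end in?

1

5 --a--> 4
4 --b--> 1
1 --a--> 4
4 --b--> 1
1 --b--> 5
5 --c--> 4
4 --a--> 1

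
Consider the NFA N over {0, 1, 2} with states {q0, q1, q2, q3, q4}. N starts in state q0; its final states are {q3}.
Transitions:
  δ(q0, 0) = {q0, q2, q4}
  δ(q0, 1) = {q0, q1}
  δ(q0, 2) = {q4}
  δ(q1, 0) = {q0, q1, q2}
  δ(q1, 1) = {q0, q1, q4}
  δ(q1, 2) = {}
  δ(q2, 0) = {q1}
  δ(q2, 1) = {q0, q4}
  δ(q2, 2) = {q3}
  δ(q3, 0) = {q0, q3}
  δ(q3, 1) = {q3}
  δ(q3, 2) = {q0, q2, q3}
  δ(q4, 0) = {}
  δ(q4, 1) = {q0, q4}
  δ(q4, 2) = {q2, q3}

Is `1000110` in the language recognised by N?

Start: {q0}
read 1: {q0, q1}
read 0: {q0, q1, q2, q4}
read 0: {q0, q1, q2, q4}
read 0: {q0, q1, q2, q4}
read 1: {q0, q1, q4}
read 1: {q0, q1, q4}
read 0: {q0, q1, q2, q4}
Reachable ∩ accepting = {} — empty.

rejected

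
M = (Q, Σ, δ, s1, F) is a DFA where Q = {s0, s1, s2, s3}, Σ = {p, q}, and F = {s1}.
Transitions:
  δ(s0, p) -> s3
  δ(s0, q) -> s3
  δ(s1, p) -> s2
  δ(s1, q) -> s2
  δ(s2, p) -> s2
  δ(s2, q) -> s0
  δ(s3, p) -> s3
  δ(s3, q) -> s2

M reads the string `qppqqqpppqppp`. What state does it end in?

s3

s1 --q--> s2
s2 --p--> s2
s2 --p--> s2
s2 --q--> s0
s0 --q--> s3
s3 --q--> s2
s2 --p--> s2
s2 --p--> s2
s2 --p--> s2
s2 --q--> s0
s0 --p--> s3
s3 --p--> s3
s3 --p--> s3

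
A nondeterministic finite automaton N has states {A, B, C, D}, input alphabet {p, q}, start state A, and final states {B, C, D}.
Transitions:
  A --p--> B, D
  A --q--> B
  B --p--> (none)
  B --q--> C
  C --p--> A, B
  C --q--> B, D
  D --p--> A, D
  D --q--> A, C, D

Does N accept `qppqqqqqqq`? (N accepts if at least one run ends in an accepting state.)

rejected

Start: {A}
read q: {B}
read p: {}
The reachable set is empty and stays empty for the remaining 8 symbols.
Reachable ∩ accepting = {} — empty.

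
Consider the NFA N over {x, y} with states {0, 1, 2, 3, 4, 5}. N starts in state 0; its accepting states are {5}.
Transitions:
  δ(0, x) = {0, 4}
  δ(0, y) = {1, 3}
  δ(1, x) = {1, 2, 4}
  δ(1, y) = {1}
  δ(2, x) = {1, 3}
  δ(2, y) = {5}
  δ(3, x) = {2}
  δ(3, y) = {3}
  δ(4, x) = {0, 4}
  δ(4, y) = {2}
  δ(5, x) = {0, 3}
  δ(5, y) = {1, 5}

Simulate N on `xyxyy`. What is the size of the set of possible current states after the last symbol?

Start: {0}
read x: {0, 4}
read y: {1, 2, 3}
read x: {1, 2, 3, 4}
read y: {1, 2, 3, 5}
read y: {1, 3, 5}
Final reachable set {1, 3, 5} has 3 states.

3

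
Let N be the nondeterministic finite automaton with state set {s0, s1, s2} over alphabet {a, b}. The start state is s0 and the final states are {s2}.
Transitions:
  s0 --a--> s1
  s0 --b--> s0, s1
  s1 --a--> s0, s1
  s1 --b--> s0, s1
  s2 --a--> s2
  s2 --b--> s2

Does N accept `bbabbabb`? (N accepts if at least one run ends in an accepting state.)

Start: {s0}
read b: {s0, s1}
read b: {s0, s1}
read a: {s0, s1}
read b: {s0, s1}
read b: {s0, s1}
read a: {s0, s1}
read b: {s0, s1}
read b: {s0, s1}
Reachable ∩ accepting = {} — empty.

rejected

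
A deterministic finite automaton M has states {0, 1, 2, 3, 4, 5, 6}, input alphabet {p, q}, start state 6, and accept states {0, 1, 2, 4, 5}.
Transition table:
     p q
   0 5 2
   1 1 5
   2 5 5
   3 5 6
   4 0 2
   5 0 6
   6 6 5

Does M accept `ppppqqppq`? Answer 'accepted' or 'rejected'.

accepted

6 --p--> 6
6 --p--> 6
6 --p--> 6
6 --p--> 6
6 --q--> 5
5 --q--> 6
6 --p--> 6
6 --p--> 6
6 --q--> 5
End in state 5, which is an accepting state.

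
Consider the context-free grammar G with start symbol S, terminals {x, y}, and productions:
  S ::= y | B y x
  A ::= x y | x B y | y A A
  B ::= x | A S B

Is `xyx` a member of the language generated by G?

yes

S ⇒ Byx ⇒ xyx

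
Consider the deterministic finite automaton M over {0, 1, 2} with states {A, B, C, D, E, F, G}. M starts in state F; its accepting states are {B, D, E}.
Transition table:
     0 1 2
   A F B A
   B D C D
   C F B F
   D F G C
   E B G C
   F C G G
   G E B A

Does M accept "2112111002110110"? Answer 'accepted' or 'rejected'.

accepted

F --2--> G
G --1--> B
B --1--> C
C --2--> F
F --1--> G
G --1--> B
B --1--> C
C --0--> F
F --0--> C
C --2--> F
F --1--> G
G --1--> B
B --0--> D
D --1--> G
G --1--> B
B --0--> D
End in state D, which is an accepting state.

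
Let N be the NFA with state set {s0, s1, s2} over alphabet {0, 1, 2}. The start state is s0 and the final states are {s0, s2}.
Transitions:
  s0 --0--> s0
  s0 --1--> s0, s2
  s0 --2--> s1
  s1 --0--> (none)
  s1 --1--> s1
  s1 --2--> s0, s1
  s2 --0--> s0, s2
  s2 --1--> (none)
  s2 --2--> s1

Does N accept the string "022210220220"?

accepted

Start: {s0}
read 0: {s0}
read 2: {s1}
read 2: {s0, s1}
read 2: {s0, s1}
read 1: {s0, s1, s2}
read 0: {s0, s2}
read 2: {s1}
read 2: {s0, s1}
read 0: {s0}
read 2: {s1}
read 2: {s0, s1}
read 0: {s0}
Reachable ∩ accepting = {s0} — nonempty.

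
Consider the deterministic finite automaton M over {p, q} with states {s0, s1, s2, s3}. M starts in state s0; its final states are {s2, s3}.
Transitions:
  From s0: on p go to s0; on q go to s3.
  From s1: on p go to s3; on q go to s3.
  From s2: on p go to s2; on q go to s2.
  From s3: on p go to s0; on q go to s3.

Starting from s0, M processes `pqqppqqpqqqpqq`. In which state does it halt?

s3

s0 --p--> s0
s0 --q--> s3
s3 --q--> s3
s3 --p--> s0
s0 --p--> s0
s0 --q--> s3
s3 --q--> s3
s3 --p--> s0
s0 --q--> s3
s3 --q--> s3
s3 --q--> s3
s3 --p--> s0
s0 --q--> s3
s3 --q--> s3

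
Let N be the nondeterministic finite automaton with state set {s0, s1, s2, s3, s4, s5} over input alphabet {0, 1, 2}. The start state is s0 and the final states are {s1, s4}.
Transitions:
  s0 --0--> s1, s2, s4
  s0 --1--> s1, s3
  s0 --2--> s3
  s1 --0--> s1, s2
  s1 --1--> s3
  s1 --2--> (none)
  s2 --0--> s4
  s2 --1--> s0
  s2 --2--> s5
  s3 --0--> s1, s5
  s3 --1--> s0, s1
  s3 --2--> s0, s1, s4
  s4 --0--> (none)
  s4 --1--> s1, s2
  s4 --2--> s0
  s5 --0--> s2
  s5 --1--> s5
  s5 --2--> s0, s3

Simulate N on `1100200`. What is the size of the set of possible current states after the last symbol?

3

Start: {s0}
read 1: {s1, s3}
read 1: {s0, s1, s3}
read 0: {s1, s2, s4, s5}
read 0: {s1, s2, s4}
read 2: {s0, s5}
read 0: {s1, s2, s4}
read 0: {s1, s2, s4}
Final reachable set {s1, s2, s4} has 3 states.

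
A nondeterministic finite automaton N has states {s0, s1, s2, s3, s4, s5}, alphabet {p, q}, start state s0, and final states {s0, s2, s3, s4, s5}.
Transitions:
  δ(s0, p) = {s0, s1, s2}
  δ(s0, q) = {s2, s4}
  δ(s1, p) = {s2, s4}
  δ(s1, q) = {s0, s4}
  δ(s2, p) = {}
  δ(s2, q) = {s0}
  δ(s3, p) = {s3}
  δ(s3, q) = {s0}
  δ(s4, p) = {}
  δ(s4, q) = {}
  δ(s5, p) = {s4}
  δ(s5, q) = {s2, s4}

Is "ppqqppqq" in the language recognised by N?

accepted

Start: {s0}
read p: {s0, s1, s2}
read p: {s0, s1, s2, s4}
read q: {s0, s2, s4}
read q: {s0, s2, s4}
read p: {s0, s1, s2}
read p: {s0, s1, s2, s4}
read q: {s0, s2, s4}
read q: {s0, s2, s4}
Reachable ∩ accepting = {s0, s2, s4} — nonempty.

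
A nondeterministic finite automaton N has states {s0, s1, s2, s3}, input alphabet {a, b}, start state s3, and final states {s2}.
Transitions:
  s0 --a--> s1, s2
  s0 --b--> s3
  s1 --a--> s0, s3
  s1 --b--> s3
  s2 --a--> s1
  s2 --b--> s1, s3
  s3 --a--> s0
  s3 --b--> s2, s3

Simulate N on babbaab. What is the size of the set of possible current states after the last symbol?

Start: {s3}
read b: {s2, s3}
read a: {s0, s1}
read b: {s3}
read b: {s2, s3}
read a: {s0, s1}
read a: {s0, s1, s2, s3}
read b: {s1, s2, s3}
Final reachable set {s1, s2, s3} has 3 states.

3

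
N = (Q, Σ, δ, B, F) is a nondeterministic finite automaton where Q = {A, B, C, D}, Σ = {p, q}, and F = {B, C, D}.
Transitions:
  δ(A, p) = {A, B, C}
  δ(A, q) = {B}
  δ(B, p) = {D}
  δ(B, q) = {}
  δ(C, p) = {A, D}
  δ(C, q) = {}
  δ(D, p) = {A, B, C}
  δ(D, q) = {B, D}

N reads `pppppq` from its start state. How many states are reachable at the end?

2

Start: {B}
read p: {D}
read p: {A, B, C}
read p: {A, B, C, D}
read p: {A, B, C, D}
read p: {A, B, C, D}
read q: {B, D}
Final reachable set {B, D} has 2 states.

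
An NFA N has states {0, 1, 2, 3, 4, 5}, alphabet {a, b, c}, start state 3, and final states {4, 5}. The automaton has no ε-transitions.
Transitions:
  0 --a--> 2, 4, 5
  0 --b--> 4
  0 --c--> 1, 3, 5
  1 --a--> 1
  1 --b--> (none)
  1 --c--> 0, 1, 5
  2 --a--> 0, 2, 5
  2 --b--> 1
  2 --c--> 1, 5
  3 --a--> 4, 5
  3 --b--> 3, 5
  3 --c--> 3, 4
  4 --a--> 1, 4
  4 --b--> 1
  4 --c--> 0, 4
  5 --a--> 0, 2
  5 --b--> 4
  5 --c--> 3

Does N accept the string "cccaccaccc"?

accepted

Start: {3}
read c: {3, 4}
read c: {0, 3, 4}
read c: {0, 1, 3, 4, 5}
read a: {0, 1, 2, 4, 5}
read c: {0, 1, 3, 4, 5}
read c: {0, 1, 3, 4, 5}
read a: {0, 1, 2, 4, 5}
read c: {0, 1, 3, 4, 5}
read c: {0, 1, 3, 4, 5}
read c: {0, 1, 3, 4, 5}
Reachable ∩ accepting = {4, 5} — nonempty.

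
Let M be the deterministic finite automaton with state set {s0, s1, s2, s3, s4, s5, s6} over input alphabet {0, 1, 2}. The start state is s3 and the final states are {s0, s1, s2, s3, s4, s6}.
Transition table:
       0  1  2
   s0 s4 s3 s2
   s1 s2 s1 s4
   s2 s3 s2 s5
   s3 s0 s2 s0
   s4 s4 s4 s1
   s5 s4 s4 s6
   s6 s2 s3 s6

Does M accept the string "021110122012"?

rejected

s3 --0--> s0
s0 --2--> s2
s2 --1--> s2
s2 --1--> s2
s2 --1--> s2
s2 --0--> s3
s3 --1--> s2
s2 --2--> s5
s5 --2--> s6
s6 --0--> s2
s2 --1--> s2
s2 --2--> s5
End in state s5, which is not an accepting state.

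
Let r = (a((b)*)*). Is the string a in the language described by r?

yes

Split as a·ε: a matches a and ((b)*)* matches ε.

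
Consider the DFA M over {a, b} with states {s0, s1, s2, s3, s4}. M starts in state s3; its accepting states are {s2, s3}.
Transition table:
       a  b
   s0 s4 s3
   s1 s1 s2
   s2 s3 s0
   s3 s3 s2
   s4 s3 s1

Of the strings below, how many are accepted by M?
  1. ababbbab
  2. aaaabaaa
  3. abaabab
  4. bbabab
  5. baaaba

ababbbab: accepted
aaaabaaa: accepted
abaabab: accepted
bbabab: accepted
baaaba: accepted

5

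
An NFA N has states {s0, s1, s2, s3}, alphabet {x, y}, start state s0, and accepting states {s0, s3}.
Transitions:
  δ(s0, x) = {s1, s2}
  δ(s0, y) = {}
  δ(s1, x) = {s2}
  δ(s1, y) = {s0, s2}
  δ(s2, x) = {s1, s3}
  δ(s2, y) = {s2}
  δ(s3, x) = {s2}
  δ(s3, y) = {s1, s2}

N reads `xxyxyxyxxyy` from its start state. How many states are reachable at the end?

Start: {s0}
read x: {s1, s2}
read x: {s1, s2, s3}
read y: {s0, s1, s2}
read x: {s1, s2, s3}
read y: {s0, s1, s2}
read x: {s1, s2, s3}
read y: {s0, s1, s2}
read x: {s1, s2, s3}
read x: {s1, s2, s3}
read y: {s0, s1, s2}
read y: {s0, s2}
Final reachable set {s0, s2} has 2 states.

2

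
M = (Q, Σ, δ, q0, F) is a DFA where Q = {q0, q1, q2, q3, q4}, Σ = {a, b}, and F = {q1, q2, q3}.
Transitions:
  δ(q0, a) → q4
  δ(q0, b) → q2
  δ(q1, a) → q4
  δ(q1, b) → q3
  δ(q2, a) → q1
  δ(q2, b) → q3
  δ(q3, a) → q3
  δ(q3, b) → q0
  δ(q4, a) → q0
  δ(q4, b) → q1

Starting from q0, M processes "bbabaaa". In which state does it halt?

q0 --b--> q2
q2 --b--> q3
q3 --a--> q3
q3 --b--> q0
q0 --a--> q4
q4 --a--> q0
q0 --a--> q4

q4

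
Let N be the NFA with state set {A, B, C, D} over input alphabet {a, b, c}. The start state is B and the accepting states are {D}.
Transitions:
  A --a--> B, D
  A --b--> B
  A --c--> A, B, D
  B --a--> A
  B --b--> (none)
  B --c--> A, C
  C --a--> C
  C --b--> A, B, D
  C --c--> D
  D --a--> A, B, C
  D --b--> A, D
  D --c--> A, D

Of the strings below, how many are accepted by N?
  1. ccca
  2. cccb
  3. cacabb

3

ccca: accepted
cccb: accepted
cacabb: accepted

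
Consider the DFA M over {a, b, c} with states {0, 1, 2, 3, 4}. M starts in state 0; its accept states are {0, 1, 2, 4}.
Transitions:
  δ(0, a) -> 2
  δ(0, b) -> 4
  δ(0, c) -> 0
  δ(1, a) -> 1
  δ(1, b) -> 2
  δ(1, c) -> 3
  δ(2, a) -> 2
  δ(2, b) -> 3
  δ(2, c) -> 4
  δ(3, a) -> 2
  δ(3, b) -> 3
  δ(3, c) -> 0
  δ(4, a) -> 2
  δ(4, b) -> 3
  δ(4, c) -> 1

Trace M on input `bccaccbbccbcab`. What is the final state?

2

0 --b--> 4
4 --c--> 1
1 --c--> 3
3 --a--> 2
2 --c--> 4
4 --c--> 1
1 --b--> 2
2 --b--> 3
3 --c--> 0
0 --c--> 0
0 --b--> 4
4 --c--> 1
1 --a--> 1
1 --b--> 2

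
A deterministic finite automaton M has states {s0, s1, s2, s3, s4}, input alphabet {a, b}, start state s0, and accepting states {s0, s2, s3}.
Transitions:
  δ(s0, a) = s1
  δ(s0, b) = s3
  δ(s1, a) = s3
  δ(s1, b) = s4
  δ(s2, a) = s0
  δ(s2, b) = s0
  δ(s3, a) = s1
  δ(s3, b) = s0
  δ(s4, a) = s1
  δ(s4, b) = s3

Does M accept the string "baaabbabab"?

s0 --b--> s3
s3 --a--> s1
s1 --a--> s3
s3 --a--> s1
s1 --b--> s4
s4 --b--> s3
s3 --a--> s1
s1 --b--> s4
s4 --a--> s1
s1 --b--> s4
End in state s4, which is not an accepting state.

rejected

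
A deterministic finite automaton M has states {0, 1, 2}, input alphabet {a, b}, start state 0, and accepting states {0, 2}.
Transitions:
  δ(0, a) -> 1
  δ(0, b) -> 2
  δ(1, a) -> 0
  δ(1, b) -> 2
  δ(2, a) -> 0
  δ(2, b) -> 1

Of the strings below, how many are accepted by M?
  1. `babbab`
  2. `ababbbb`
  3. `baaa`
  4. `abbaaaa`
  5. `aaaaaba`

`babbab`: accepted
`ababbbb`: rejected
`baaa`: accepted
`abbaaaa`: rejected
`aaaaaba`: accepted

3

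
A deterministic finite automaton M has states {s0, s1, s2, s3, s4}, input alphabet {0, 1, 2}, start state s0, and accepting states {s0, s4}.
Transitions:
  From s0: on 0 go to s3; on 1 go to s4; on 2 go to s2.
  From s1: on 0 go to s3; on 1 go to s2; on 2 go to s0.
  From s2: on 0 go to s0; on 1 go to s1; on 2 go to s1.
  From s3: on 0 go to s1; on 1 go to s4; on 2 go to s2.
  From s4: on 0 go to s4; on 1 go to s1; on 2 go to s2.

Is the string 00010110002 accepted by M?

s0 --0--> s3
s3 --0--> s1
s1 --0--> s3
s3 --1--> s4
s4 --0--> s4
s4 --1--> s1
s1 --1--> s2
s2 --0--> s0
s0 --0--> s3
s3 --0--> s1
s1 --2--> s0
End in state s0, which is an accepting state.

accepted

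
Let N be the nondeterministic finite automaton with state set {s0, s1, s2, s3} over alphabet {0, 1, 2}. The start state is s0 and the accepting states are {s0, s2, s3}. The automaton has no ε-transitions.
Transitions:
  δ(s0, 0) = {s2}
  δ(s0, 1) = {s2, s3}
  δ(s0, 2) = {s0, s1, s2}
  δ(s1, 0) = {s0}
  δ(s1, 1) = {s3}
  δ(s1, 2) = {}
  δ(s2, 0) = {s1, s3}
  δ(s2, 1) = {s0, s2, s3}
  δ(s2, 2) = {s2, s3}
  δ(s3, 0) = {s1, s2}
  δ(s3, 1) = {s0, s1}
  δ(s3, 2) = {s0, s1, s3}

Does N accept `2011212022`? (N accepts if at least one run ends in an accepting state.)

Start: {s0}
read 2: {s0, s1, s2}
read 0: {s0, s1, s2, s3}
read 1: {s0, s1, s2, s3}
read 1: {s0, s1, s2, s3}
read 2: {s0, s1, s2, s3}
read 1: {s0, s1, s2, s3}
read 2: {s0, s1, s2, s3}
read 0: {s0, s1, s2, s3}
read 2: {s0, s1, s2, s3}
read 2: {s0, s1, s2, s3}
Reachable ∩ accepting = {s0, s2, s3} — nonempty.

accepted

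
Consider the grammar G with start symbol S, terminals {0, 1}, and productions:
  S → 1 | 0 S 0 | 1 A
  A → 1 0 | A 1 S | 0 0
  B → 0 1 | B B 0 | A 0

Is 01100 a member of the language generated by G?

S ⇒ 0S0 ⇒ 01A0 ⇒ 01100

yes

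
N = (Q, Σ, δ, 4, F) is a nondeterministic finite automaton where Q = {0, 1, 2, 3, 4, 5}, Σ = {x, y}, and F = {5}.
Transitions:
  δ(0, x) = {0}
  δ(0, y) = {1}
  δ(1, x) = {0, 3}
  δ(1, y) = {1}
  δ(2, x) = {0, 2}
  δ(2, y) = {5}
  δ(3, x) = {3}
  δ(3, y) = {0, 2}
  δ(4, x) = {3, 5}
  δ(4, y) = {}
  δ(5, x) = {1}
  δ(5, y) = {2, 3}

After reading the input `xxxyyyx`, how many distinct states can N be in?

3

Start: {4}
read x: {3, 5}
read x: {1, 3}
read x: {0, 3}
read y: {0, 1, 2}
read y: {1, 5}
read y: {1, 2, 3}
read x: {0, 2, 3}
Final reachable set {0, 2, 3} has 3 states.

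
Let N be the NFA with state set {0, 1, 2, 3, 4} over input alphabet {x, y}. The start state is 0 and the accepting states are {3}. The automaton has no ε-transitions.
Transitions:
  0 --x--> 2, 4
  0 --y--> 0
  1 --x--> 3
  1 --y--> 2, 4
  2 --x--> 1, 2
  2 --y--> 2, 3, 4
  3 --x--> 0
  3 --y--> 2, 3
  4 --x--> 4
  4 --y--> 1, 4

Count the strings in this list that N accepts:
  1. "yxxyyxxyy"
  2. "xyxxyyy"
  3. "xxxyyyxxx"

3

"yxxyyxxyy": accepted
"xyxxyyy": accepted
"xxxyyyxxx": accepted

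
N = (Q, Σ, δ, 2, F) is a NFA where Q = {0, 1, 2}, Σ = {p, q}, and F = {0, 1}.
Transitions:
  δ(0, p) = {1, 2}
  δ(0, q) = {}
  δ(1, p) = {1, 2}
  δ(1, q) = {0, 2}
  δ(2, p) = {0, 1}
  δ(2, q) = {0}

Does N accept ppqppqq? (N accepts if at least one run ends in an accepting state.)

Start: {2}
read p: {0, 1}
read p: {1, 2}
read q: {0, 2}
read p: {0, 1, 2}
read p: {0, 1, 2}
read q: {0, 2}
read q: {0}
Reachable ∩ accepting = {0} — nonempty.

accepted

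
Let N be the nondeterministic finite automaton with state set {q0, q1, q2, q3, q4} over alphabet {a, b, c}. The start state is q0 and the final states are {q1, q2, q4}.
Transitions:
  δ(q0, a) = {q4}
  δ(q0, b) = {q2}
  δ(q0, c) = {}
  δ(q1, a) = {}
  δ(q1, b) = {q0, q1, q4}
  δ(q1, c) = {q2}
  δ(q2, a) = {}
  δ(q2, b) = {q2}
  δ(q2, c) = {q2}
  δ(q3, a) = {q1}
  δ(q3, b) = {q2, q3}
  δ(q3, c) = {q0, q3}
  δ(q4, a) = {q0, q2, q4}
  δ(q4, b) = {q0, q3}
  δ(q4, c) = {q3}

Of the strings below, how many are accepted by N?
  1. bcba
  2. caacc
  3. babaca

0

bcba: rejected
caacc: rejected
babaca: rejected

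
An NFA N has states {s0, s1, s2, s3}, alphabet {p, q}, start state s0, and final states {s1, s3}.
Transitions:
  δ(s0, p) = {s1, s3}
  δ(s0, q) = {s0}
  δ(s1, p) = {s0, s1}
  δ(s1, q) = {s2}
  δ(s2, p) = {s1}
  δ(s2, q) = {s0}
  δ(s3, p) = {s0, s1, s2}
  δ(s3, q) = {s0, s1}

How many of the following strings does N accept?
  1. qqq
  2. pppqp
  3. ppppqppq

2

qqq: rejected
pppqp: accepted
ppppqppq: accepted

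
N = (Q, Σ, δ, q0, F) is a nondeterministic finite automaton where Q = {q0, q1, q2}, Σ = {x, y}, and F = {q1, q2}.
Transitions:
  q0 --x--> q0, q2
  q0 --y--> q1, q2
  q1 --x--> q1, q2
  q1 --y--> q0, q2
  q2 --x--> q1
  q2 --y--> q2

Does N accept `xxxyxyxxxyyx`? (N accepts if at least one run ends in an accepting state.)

accepted

Start: {q0}
read x: {q0, q2}
read x: {q0, q1, q2}
read x: {q0, q1, q2}
read y: {q0, q1, q2}
read x: {q0, q1, q2}
read y: {q0, q1, q2}
read x: {q0, q1, q2}
read x: {q0, q1, q2}
read x: {q0, q1, q2}
read y: {q0, q1, q2}
read y: {q0, q1, q2}
read x: {q0, q1, q2}
Reachable ∩ accepting = {q1, q2} — nonempty.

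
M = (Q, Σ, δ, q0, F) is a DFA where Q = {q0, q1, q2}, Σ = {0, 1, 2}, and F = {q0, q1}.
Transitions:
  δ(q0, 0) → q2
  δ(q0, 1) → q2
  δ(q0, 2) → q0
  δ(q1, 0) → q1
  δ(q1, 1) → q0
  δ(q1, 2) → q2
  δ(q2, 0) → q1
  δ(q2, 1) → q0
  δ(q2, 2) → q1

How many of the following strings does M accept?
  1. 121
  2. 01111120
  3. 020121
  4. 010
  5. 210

121: accepted
01111120: rejected
020121: rejected
010: rejected
210: accepted

2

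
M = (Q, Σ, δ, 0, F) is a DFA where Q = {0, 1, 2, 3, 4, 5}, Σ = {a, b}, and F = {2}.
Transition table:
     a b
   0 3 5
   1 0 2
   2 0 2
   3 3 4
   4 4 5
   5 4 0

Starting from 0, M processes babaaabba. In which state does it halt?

0 --b--> 5
5 --a--> 4
4 --b--> 5
5 --a--> 4
4 --a--> 4
4 --a--> 4
4 --b--> 5
5 --b--> 0
0 --a--> 3

3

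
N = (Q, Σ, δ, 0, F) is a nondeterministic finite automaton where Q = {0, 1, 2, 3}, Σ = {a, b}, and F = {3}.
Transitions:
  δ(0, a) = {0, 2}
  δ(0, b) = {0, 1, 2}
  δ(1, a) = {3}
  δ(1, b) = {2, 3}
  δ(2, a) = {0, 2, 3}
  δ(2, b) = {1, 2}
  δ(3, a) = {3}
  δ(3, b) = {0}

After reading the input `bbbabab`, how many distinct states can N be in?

Start: {0}
read b: {0, 1, 2}
read b: {0, 1, 2, 3}
read b: {0, 1, 2, 3}
read a: {0, 2, 3}
read b: {0, 1, 2}
read a: {0, 2, 3}
read b: {0, 1, 2}
Final reachable set {0, 1, 2} has 3 states.

3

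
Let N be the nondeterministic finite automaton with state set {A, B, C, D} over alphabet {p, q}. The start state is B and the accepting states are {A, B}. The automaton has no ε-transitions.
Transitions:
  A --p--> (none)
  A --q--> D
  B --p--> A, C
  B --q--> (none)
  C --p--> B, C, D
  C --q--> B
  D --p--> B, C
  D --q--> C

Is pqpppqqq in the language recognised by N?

Start: {B}
read p: {A, C}
read q: {B, D}
read p: {A, B, C}
read p: {A, B, C, D}
read p: {A, B, C, D}
read q: {B, C, D}
read q: {B, C}
read q: {B}
Reachable ∩ accepting = {B} — nonempty.

accepted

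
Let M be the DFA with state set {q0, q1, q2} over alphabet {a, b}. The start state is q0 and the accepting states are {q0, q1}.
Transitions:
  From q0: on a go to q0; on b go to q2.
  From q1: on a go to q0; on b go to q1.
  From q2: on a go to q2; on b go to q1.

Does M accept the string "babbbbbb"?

accepted

q0 --b--> q2
q2 --a--> q2
q2 --b--> q1
q1 --b--> q1
q1 --b--> q1
q1 --b--> q1
q1 --b--> q1
q1 --b--> q1
End in state q1, which is an accepting state.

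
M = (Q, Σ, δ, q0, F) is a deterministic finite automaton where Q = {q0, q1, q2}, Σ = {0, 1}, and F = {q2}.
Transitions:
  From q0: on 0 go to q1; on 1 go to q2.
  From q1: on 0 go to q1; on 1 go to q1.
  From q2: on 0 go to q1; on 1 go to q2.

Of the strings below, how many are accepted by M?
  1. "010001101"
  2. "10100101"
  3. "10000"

"010001101": rejected
"10100101": rejected
"10000": rejected

0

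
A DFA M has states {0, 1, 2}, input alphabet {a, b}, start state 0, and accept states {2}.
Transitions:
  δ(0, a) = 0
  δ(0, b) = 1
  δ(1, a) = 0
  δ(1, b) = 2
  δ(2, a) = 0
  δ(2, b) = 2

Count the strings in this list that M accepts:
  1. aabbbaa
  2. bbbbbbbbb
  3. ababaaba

aabbbaa: rejected
bbbbbbbbb: accepted
ababaaba: rejected

1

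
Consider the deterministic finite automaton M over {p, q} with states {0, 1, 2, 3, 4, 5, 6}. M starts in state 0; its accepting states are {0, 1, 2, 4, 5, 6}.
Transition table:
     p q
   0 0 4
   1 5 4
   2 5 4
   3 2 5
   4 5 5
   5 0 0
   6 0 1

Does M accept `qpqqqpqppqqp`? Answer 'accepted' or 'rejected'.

accepted

0 --q--> 4
4 --p--> 5
5 --q--> 0
0 --q--> 4
4 --q--> 5
5 --p--> 0
0 --q--> 4
4 --p--> 5
5 --p--> 0
0 --q--> 4
4 --q--> 5
5 --p--> 0
End in state 0, which is an accepting state.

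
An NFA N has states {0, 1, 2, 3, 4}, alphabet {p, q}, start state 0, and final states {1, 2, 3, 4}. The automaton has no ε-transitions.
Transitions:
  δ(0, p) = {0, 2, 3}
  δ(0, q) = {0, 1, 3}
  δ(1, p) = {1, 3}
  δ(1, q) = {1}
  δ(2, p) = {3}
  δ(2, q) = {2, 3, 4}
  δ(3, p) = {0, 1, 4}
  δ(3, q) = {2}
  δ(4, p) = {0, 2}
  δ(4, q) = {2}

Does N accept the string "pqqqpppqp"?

accepted

Start: {0}
read p: {0, 2, 3}
read q: {0, 1, 2, 3, 4}
read q: {0, 1, 2, 3, 4}
read q: {0, 1, 2, 3, 4}
read p: {0, 1, 2, 3, 4}
read p: {0, 1, 2, 3, 4}
read p: {0, 1, 2, 3, 4}
read q: {0, 1, 2, 3, 4}
read p: {0, 1, 2, 3, 4}
Reachable ∩ accepting = {1, 2, 3, 4} — nonempty.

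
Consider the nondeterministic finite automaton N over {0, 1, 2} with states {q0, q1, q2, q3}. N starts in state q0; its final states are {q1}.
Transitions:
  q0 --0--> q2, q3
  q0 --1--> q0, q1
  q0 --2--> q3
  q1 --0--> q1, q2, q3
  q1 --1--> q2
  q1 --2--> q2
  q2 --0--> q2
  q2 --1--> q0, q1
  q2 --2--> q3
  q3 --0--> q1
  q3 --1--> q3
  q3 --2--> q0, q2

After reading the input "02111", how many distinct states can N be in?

4

Start: {q0}
read 0: {q2, q3}
read 2: {q0, q2, q3}
read 1: {q0, q1, q3}
read 1: {q0, q1, q2, q3}
read 1: {q0, q1, q2, q3}
Final reachable set {q0, q1, q2, q3} has 4 states.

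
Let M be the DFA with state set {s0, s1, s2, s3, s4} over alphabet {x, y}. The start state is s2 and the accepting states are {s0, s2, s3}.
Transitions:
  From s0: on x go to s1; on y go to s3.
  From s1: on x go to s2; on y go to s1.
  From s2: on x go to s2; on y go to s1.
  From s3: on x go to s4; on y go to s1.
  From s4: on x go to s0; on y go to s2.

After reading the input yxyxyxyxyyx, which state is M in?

s2 --y--> s1
s1 --x--> s2
s2 --y--> s1
s1 --x--> s2
s2 --y--> s1
s1 --x--> s2
s2 --y--> s1
s1 --x--> s2
s2 --y--> s1
s1 --y--> s1
s1 --x--> s2

s2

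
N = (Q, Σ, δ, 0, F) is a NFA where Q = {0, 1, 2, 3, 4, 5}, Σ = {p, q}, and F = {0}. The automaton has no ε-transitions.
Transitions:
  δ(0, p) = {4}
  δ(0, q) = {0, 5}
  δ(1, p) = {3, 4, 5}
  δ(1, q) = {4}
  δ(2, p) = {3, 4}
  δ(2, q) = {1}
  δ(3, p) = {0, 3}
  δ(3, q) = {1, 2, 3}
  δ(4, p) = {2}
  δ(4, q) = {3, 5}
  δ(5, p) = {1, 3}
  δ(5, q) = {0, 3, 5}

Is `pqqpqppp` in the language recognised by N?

Start: {0}
read p: {4}
read q: {3, 5}
read q: {0, 1, 2, 3, 5}
read p: {0, 1, 3, 4, 5}
read q: {0, 1, 2, 3, 4, 5}
read p: {0, 1, 2, 3, 4, 5}
read p: {0, 1, 2, 3, 4, 5}
read p: {0, 1, 2, 3, 4, 5}
Reachable ∩ accepting = {0} — nonempty.

accepted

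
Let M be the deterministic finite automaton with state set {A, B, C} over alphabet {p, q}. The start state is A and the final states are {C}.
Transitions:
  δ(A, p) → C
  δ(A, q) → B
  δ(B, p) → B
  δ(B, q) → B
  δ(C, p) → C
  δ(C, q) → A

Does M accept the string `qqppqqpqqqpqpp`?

rejected

A --q--> B
B --q--> B
B --p--> B
B --p--> B
B --q--> B
B --q--> B
B --p--> B
B --q--> B
B --q--> B
B --q--> B
B --p--> B
B --q--> B
B --p--> B
B --p--> B
End in state B, which is not an accepting state.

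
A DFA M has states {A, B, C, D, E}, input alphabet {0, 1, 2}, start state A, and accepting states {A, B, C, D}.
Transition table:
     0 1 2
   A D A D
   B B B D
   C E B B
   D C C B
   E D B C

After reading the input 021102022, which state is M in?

A --0--> D
D --2--> B
B --1--> B
B --1--> B
B --0--> B
B --2--> D
D --0--> C
C --2--> B
B --2--> D

D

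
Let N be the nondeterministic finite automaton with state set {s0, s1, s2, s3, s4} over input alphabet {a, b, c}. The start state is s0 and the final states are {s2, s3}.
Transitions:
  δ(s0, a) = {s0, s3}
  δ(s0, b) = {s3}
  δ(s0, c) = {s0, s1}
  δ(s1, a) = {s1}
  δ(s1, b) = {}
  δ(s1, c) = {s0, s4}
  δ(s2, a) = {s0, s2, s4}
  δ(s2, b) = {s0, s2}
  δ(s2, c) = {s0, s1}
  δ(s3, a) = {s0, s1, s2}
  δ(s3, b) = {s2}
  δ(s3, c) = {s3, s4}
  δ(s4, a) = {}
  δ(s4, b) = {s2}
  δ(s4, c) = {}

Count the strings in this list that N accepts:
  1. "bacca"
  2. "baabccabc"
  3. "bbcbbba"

3

"bacca": accepted
"baabccabc": accepted
"bbcbbba": accepted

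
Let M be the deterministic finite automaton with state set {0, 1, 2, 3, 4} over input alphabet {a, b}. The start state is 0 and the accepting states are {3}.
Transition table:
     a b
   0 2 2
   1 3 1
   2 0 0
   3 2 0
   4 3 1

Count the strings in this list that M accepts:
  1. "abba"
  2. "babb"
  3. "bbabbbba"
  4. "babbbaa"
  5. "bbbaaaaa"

0

"abba": rejected
"babb": rejected
"bbabbbba": rejected
"babbbaa": rejected
"bbbaaaaa": rejected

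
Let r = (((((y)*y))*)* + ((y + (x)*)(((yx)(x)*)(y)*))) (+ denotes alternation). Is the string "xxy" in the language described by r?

Neither ((((y)*y))*)* nor ((y+(x)*)(((yx)(x)*)(y)*)) matches xxy.

no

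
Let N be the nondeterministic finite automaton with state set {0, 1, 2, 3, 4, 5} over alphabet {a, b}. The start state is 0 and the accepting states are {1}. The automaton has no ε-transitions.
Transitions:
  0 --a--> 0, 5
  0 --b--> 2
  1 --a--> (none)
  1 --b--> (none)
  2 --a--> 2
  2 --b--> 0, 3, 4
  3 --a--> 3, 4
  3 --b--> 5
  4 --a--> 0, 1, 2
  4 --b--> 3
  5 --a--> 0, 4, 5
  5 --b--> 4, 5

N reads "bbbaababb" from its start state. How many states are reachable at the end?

Start: {0}
read b: {2}
read b: {0, 3, 4}
read b: {2, 3, 5}
read a: {0, 2, 3, 4, 5}
read a: {0, 1, 2, 3, 4, 5}
read b: {0, 2, 3, 4, 5}
read a: {0, 1, 2, 3, 4, 5}
read b: {0, 2, 3, 4, 5}
read b: {0, 2, 3, 4, 5}
Final reachable set {0, 2, 3, 4, 5} has 5 states.

5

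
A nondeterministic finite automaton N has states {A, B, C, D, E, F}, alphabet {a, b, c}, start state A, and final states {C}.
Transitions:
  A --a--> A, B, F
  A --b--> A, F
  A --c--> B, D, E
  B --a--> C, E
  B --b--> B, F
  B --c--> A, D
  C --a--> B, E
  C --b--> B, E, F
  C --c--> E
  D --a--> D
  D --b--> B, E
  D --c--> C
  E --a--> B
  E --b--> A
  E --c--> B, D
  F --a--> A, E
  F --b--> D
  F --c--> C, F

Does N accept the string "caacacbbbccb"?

Start: {A}
read c: {B, D, E}
read a: {B, C, D, E}
read a: {B, C, D, E}
read c: {A, B, C, D, E}
read a: {A, B, C, D, E, F}
read c: {A, B, C, D, E, F}
read b: {A, B, D, E, F}
read b: {A, B, D, E, F}
read b: {A, B, D, E, F}
read c: {A, B, C, D, E, F}
read c: {A, B, C, D, E, F}
read b: {A, B, D, E, F}
Reachable ∩ accepting = {} — empty.

rejected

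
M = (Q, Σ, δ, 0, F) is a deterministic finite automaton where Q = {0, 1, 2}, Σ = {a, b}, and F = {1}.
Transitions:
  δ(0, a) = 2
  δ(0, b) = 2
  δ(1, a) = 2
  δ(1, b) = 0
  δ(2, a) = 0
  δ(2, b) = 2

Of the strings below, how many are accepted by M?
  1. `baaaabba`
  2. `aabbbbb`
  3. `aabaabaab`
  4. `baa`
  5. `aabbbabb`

0

`baaaabba`: rejected
`aabbbbb`: rejected
`aabaabaab`: rejected
`baa`: rejected
`aabbbabb`: rejected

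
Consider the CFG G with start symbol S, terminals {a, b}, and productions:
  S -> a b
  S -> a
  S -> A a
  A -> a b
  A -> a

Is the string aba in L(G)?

yes

S ⇒ Aa ⇒ aba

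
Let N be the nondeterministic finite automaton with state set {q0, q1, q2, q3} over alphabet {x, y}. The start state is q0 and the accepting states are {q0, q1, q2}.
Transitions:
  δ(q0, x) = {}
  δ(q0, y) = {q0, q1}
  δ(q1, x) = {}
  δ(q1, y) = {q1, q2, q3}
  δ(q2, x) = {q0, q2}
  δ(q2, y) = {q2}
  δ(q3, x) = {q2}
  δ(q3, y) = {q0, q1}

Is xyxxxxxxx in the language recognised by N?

Start: {q0}
read x: {}
The reachable set is empty and stays empty for the remaining 8 symbols.
Reachable ∩ accepting = {} — empty.

rejected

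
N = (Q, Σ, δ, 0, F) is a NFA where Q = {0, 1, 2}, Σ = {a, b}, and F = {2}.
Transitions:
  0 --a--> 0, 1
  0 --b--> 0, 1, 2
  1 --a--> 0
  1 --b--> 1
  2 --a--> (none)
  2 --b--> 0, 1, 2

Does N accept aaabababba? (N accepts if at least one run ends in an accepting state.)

Start: {0}
read a: {0, 1}
read a: {0, 1}
read a: {0, 1}
read b: {0, 1, 2}
read a: {0, 1}
read b: {0, 1, 2}
read a: {0, 1}
read b: {0, 1, 2}
read b: {0, 1, 2}
read a: {0, 1}
Reachable ∩ accepting = {} — empty.

rejected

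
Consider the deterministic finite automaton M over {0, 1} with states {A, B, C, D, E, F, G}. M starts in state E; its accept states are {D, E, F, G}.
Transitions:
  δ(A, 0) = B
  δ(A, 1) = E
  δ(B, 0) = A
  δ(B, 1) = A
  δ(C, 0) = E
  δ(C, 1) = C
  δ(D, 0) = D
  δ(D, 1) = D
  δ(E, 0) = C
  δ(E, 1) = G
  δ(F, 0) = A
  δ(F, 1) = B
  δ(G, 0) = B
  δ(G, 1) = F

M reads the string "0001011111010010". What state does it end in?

E --0--> C
C --0--> E
E --0--> C
C --1--> C
C --0--> E
E --1--> G
G --1--> F
F --1--> B
B --1--> A
A --1--> E
E --0--> C
C --1--> C
C --0--> E
E --0--> C
C --1--> C
C --0--> E

E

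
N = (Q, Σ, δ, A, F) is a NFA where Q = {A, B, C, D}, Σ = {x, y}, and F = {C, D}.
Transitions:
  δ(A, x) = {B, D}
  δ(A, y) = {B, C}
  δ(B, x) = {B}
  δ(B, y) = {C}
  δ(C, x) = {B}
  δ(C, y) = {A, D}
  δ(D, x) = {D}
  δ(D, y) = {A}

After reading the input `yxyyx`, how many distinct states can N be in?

Start: {A}
read y: {B, C}
read x: {B}
read y: {C}
read y: {A, D}
read x: {B, D}
Final reachable set {B, D} has 2 states.

2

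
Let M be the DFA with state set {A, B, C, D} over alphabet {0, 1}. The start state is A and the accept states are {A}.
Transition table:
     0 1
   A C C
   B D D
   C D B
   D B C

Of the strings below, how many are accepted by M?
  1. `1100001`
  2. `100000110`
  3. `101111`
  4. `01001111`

0

`1100001`: rejected
`100000110`: rejected
`101111`: rejected
`01001111`: rejected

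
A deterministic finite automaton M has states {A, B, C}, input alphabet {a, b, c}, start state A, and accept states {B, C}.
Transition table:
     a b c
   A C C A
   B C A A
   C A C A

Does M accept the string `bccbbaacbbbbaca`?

accepted

A --b--> C
C --c--> A
A --c--> A
A --b--> C
C --b--> C
C --a--> A
A --a--> C
C --c--> A
A --b--> C
C --b--> C
C --b--> C
C --b--> C
C --a--> A
A --c--> A
A --a--> C
End in state C, which is an accepting state.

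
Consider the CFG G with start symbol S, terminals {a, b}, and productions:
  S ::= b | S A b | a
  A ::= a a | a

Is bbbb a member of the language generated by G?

no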